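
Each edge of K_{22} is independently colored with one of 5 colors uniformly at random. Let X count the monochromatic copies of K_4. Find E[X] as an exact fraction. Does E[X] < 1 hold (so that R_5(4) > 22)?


E[X] = C(22, 4) · 5^{1 − 6} = 7315 · 5^{−5} = 7315/3125.
As a reduced fraction: E[X] = 1463/625 ≈ 2.341.
Is E[X] < 1? NO.
Since E[X] ≥ 1, the first-moment bound is inconclusive at n = 22; it does NOT by itself certify R_5(4) > 22.

E[X] = 1463/625 ≈ 2.341; E[X] ≥ 1; first-moment method inconclusive here.


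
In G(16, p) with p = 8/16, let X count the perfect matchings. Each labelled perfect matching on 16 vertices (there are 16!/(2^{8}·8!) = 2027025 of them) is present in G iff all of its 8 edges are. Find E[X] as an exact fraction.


K_16 has 16!/(2^{8}·8!) = 2027025 labelled perfect matchings.
For each such perfect matching H, let X_H = 1 if all 8 edges of H are present in G. Then P[X_H = 1] = p^{8} = (1/2)^{8} = 1/256.
By linearity of expectation: E[X] = Σ_H E[X_H] = 2027025 · p^{8} = 2027025 · 1/256 = 2027025/256.
Numerically: E[X] ≈ 7918.1.

E[X] = 2027025 · (1/2)^{8} = 2027025/256 ≈ 7918.1.


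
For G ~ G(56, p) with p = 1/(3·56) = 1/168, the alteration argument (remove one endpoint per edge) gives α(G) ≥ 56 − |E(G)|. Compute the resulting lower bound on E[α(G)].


E[|E(G)|] = C(56, 2)·p = 1540 · (1/168) = 55/6.
E[α(G)] ≥ n − E[|E(G)|] = 56 − 55/6 = 281/6.
Numerically: ≈ 46.833.
(This is only a lower bound; the true E[α(G)] may be larger.)

E[α(G)] ≥ 281/6 ≈ 46.833.


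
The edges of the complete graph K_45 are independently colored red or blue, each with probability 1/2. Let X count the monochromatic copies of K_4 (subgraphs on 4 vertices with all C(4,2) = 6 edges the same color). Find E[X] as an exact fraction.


Let X = Σ_S X_S over the C(45, 4) = 148995 subsets S of size 4, where X_S = 1 if the K_4 on S is monochromatic.
For a fixed S, the K_4 on S has C(4, 2) = 6 edges. P[all 6 edges red] = (1/2)^6, and likewise for blue, so P[monochromatic] = 2·(1/2)^6 = 2^{1 − 6} = 1/32.
Summing: E[X] = C(45, 4) · 2^{1 − 6} = 148995 · 1/32 = 148995/32.
Numerically: E[X] ≈ 4656.09375.

E[X] = C(45,4)·2^(1−C(4,2)) = 148995/32 ≈ 4656.09375.


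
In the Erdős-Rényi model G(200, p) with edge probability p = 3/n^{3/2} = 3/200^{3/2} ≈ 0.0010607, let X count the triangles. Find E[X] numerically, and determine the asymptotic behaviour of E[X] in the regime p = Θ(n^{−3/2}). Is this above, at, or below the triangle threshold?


Number of potential triangles: C(200, 3) = 1313400.
Each occurs with probability p³ ≈ (0.0010607)³ ≈ 1.1932427e-09.
By linearity: E[X] = C(200, 3)·p³ ≈ 1313400 · 1.1932427e-09 ≈ 0.00157.
Since α = 3/2 > 1, p = c/n^{3/2} = o(1/n) is below the triangle threshold p ~ 1/n. Asymptotically E[X] ~ (c³/6)·n^{3(1−α)} = (3³/6)·n^{-1.5} → 0, so by Markov's inequality G has no triangles w.h.p.

E[X] ≈ 0.00157; in regime p = Θ(1/n^{3/2}) E[X] tends to 0 (below the triangle threshold p ~ 1/n).


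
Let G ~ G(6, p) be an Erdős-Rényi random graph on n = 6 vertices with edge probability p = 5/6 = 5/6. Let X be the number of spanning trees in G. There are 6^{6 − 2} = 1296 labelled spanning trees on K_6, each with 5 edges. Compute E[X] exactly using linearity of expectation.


K_6 has 6^{6 − 2} = 1296 labelled spanning trees.
For each such spanning tree H, let X_H = 1 if all 5 edges of H are present in G. Then P[X_H = 1] = p^{5} = (5/6)^{5} = 3125/7776.
Summing the indicators: E[X] = Σ_H E[X_H] = 1296 · p^{5} = 1296 · 3125/7776 = 3125/6.
Numerically: E[X] ≈ 520.83.

E[X] = 1296 · (5/6)^{5} = 3125/6 ≈ 520.83.


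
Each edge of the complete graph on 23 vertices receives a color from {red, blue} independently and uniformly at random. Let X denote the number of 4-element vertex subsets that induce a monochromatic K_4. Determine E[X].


Let X = Σ_S X_S over the C(23, 4) = 8855 subsets S of size 4, where X_S = 1 if the K_4 on S is monochromatic.
For a fixed S, the K_4 on S has C(4, 2) = 6 edges. P[all 6 edges red] = (1/2)^6, and likewise for blue, so P[monochromatic] = 2·(1/2)^6 = 2^{1 − 6} = 1/32.
By linearity: E[X] = C(23, 4) · 2^{1 − 6} = 8855 · 1/32 = 8855/32.
Numerically: E[X] ≈ 276.7188.

E[X] = C(23,4)·2^(1−C(4,2)) = 8855/32 ≈ 276.7188.


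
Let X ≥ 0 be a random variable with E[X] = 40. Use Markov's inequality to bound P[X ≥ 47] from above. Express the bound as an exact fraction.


μ = E[X] = 40, a = 47.
Markov: P[X ≥ 47] ≤ μ/a = (40)/47 = 40/47.
Numerically: ≈ 0.851.
(Since a = 47 > μ = 40.000, the bound 40/47 is < 1 and informative.)

P[X ≥ 47] ≤ 40/47 ≈ 0.851.


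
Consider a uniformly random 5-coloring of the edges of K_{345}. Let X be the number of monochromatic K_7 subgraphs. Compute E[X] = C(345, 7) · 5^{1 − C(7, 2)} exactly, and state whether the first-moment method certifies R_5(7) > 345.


E[X] = C(345, 7) · 5^{1 − 21} = 108567596033820 · 5^{−20} = 108567596033820/95367431640625.
As a reduced fraction: E[X] = 21713519206764/19073486328125 ≈ 1.138.
Is E[X] < 1? NO.
Since E[X] ≥ 1, the first-moment bound is inconclusive at n = 345; it does NOT by itself certify R_5(7) > 345.

E[X] = 21713519206764/19073486328125 ≈ 1.138; E[X] ≥ 1; first-moment method inconclusive here.


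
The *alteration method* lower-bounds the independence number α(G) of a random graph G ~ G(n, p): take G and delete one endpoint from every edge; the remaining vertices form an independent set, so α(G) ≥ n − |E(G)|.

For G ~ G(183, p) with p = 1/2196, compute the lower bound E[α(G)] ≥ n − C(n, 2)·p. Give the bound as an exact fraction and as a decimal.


E[|E(G)|] = C(183, 2)·p = 16653 · (1/2196) = 91/12.
E[α(G)] ≥ n − E[|E(G)|] = 183 − 91/12 = 2105/12.
Numerically: ≈ 175.417.
(This is only a lower bound; the true E[α(G)] may be larger.)

E[α(G)] ≥ 2105/12 ≈ 175.417.


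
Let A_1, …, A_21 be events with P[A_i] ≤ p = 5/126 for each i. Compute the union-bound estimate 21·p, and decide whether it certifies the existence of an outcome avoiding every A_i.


Union bound: P[∪_{i=1}^{21} A_i] ≤ Σ_i P[A_i] ≤ 21·p = 21·(5/126) = 5/6.
Numerically: 5/6 ≈ 0.8333333.
Is 5/6 < 1? YES.
Since P[∪ A_i] ≤ 5/6 < 1, the complement has P[∩ A_i^c] ≥ 1 − 5/6 = 1/6 > 0, so some outcome avoids every A_i.

21·p = 5/6 ≈ 0.8333333; existence CERTIFIED by the union bound.


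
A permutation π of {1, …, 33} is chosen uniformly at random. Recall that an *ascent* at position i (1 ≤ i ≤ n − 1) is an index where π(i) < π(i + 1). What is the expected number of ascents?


Write X = Σ X_I over i = 1, …, 32, with X_I the indicator of one ascent.
There are 32 indicators.
For each fixed i, the pair (π(i), π(i+1)) is a uniformly random ordered pair of distinct values from {1, …, 33}; by symmetry P[π(i) < π(i+1)] = 1/2.
By linearity: E[X] = 32 · (1/2) = (33 − 1) · (1/2) = 16 ≈ 16.00000.

E[X] = 16 = 16.00000.


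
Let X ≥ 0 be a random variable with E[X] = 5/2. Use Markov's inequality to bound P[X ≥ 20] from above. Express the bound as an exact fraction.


μ = E[X] = 5/2, a = 20.
Markov: P[X ≥ 20] ≤ μ/a = (5/2)/20 = 1/8.
Numerically: ≈ 0.125.
(Since a = 20 > μ = 2.500, the bound 1/8 is < 1 and informative.)

P[X ≥ 20] ≤ 1/8 ≈ 0.125.


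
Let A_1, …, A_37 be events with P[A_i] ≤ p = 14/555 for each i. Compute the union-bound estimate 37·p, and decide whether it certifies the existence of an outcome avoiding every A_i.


Union bound: P[∪_{i=1}^{37} A_i] ≤ Σ_i P[A_i] ≤ 37·p = 37·(14/555) = 14/15.
Numerically: 14/15 ≈ 0.93333.
Is 14/15 < 1? YES.
Since P[∪ A_i] ≤ 14/15 < 1, the complement has P[∩ A_i^c] ≥ 1 − 14/15 = 1/15 > 0, so some outcome avoids every A_i.

37·p = 14/15 ≈ 0.93333; existence CERTIFIED by the union bound.


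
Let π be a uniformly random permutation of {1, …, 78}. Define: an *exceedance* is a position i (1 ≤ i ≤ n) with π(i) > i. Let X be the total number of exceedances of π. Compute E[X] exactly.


Write X = Σ_{i=1}^{78} X_i, where X_i = 1_{π(i) > i}.
For each fixed i, π(i) is uniform over {1, …, 78} (marginal of a uniform permutation), so P[π(i) > i] = (n − i)/n. Summing: Σ_{i=1}^{78} (n − i)/n = (0 + 1 + … + 77)/78 = 78(78 − 1)/(2·78) = (78 − 1)/2.
Hence E[X] = Σ_{i=1}^{78} (78 − i)/78 = 77/2 ≈ 38.50000.

E[X] = 77/2 = 38.50000.


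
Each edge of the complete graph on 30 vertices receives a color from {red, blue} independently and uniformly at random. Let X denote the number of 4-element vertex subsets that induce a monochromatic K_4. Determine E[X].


Let X = Σ_S X_S over the C(30, 4) = 27405 subsets S of size 4, where X_S = 1 if the K_4 on S is monochromatic.
For a fixed S, the K_4 on S has C(4, 2) = 6 edges. P[all 6 edges red] = (1/2)^6, and likewise for blue, so P[monochromatic] = 2·(1/2)^6 = 2^{1 − 6} = 1/32.
By linearity of expectation: E[X] = C(30, 4) · 2^{1 − 6} = 27405 · 1/32 = 27405/32.
Numerically: E[X] ≈ 856.406250.

E[X] = C(30,4)·2^(1−C(4,2)) = 27405/32 ≈ 856.406250.


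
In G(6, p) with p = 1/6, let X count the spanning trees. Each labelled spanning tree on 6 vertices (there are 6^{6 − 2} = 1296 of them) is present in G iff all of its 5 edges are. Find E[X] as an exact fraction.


K_6 has 6^{6 − 2} = 1296 labelled spanning trees.
For each such spanning tree H, let X_H = 1 if all 5 edges of H are present in G. Then P[X_H = 1] = p^{5} = (1/6)^{5} = 1/7776.
Summing the indicators: E[X] = Σ_H E[X_H] = 1296 · p^{5} = 1296 · 1/7776 = 1/6.
Numerically: E[X] ≈ 0.167.

E[X] = 1296 · (1/6)^{5} = 1/6 ≈ 0.167.


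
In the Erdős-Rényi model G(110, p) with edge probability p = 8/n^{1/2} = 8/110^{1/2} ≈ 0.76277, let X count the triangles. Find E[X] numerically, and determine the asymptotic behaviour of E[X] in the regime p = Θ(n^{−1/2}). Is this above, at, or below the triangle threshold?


Number of potential triangles: C(110, 3) = 215820.
Each occurs with probability p³ ≈ (0.76277)³ ≈ 4.43793496e-01.
By linearity: E[X] = C(110, 3)·p³ ≈ 215820 · 4.43793496e-01 ≈ 95779.512325.
Since α = 1/2 < 1, p = c/n^{1/2} ≫ 1/n is above the triangle threshold p ~ 1/n. Asymptotically E[X] ~ (c³/6)·n^{3(1−α)} = (8³/6)·n^{1.5} → ∞; triangles are abundant w.h.p.

E[X] ≈ 95779.512325; in regime p = Θ(1/n^{1/2}) E[X] diverges (above the triangle threshold p ~ 1/n).


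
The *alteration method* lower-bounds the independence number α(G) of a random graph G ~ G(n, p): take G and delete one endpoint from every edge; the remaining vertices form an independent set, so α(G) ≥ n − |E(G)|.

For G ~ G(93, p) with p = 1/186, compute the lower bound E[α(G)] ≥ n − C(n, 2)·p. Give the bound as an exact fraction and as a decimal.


E[|E(G)|] = C(93, 2)·p = 4278 · (1/186) = 23.
E[α(G)] ≥ n − E[|E(G)|] = 93 − 23 = 70.
Numerically: ≈ 70.000000.
(This is only a lower bound; the true E[α(G)] may be larger.)

E[α(G)] ≥ 70 ≈ 70.000000.


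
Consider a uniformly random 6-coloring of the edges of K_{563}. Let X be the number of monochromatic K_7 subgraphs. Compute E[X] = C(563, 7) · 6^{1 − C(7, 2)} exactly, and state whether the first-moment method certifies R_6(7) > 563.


E[X] = C(563, 7) · 6^{1 − 21} = 3426622515769596 · 6^{−20} = 3426622515769596/3656158440062976.
As a reduced fraction: E[X] = 285551876314133/304679870005248 ≈ 0.9372194.
Is E[X] < 1? YES.
Since E[X] < 1, there exists a 6-coloring of K_{563} with no monochromatic K_7; hence R_6(7) > 563.

E[X] = 285551876314133/304679870005248 ≈ 0.9372194; E[X] < 1, so R_6(7) > 563.


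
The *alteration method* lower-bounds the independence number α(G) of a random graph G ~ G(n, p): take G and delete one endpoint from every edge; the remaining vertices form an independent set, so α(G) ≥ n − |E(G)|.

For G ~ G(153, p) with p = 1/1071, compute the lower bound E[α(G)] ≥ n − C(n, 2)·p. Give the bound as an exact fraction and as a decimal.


E[|E(G)|] = C(153, 2)·p = 11628 · (1/1071) = 76/7.
E[α(G)] ≥ n − E[|E(G)|] = 153 − 76/7 = 995/7.
Numerically: ≈ 142.14286.
(This is only a lower bound; the true E[α(G)] may be larger.)

E[α(G)] ≥ 995/7 ≈ 142.14286.


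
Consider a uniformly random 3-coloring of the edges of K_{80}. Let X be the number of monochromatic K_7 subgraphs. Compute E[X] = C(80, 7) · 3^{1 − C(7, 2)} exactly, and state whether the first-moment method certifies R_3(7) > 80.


E[X] = C(80, 7) · 3^{1 − 21} = 3176716400 · 3^{−20} = 3176716400/3486784401.
As a reduced fraction: E[X] = 3176716400/3486784401 ≈ 0.91107.
Is E[X] < 1? YES.
Since E[X] < 1, there exists a 3-coloring of K_{80} with no monochromatic K_7; hence R_3(7) > 80.

E[X] = 3176716400/3486784401 ≈ 0.91107; E[X] < 1, so R_3(7) > 80.


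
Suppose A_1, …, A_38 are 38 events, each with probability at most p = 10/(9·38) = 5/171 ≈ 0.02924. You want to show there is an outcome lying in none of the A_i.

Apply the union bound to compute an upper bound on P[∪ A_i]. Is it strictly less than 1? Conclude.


Union bound: P[∪_{i=1}^{38} A_i] ≤ Σ_i P[A_i] ≤ 38·p = 38·(5/171) = 10/9.
Numerically: 10/9 ≈ 1.11111.
Is 10/9 < 1? NO.
Since the bound 10/9 is ≥ 1, the union bound is uninformative here; it does NOT by itself certify existence.

38·p = 10/9 ≈ 1.11111; existence NOT certified by the union bound.


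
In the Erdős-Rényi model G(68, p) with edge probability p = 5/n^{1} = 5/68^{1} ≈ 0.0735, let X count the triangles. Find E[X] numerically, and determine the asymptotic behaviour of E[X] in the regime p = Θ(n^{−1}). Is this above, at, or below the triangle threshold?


Number of potential triangles: C(68, 3) = 50116.
Each occurs with probability p³ ≈ (0.0735)³ ≈ 3.97542e-04.
By linearity: E[X] = C(68, 3)·p³ ≈ 50116 · 3.97542e-04 ≈ 19.923.
Here α = 1, so p = 5/n is exactly at the triangle threshold p ~ 1/n. Asymptotically E[X] → c³/6 = 5³/6 = 125/6 ≈ 20.833, a bounded constant. In this regime the triangle count is asymptotically Poisson(c³/6).

E[X] ≈ 19.923; in regime p = Θ(1/n^{1}) E[X] stays bounded (at the triangle threshold p ~ 1/n).


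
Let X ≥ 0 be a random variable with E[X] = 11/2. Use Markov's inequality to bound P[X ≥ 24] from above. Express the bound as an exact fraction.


μ = E[X] = 11/2, a = 24.
Markov: P[X ≥ 24] ≤ μ/a = (11/2)/24 = 11/48.
Numerically: ≈ 0.22917.
(Since a = 24 > μ = 5.50000, the bound 11/48 is < 1 and informative.)

P[X ≥ 24] ≤ 11/48 ≈ 0.22917.


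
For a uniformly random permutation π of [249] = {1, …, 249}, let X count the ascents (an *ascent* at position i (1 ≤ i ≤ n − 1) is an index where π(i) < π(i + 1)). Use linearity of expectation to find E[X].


Write X = Σ X_I over i = 1, …, 248, with X_I the indicator of one ascent.
There are 248 indicators.
For each fixed i, the pair (π(i), π(i+1)) is a uniformly random ordered pair of distinct values from {1, …, 249}; by symmetry P[π(i) < π(i+1)] = 1/2.
By linearity: E[X] = 248 · (1/2) = (249 − 1) · (1/2) = 124 ≈ 124.000000.

E[X] = 124 = 124.000000.


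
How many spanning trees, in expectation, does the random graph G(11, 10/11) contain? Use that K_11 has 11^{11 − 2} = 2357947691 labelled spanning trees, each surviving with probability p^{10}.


K_11 has 11^{11 − 2} = 2357947691 labelled spanning trees.
For each such spanning tree H, let X_H = 1 if all 10 edges of H are present in G. Then P[X_H = 1] = p^{10} = (10/11)^{10} = 10000000000/25937424601.
Summing the indicators: E[X] = Σ_H E[X_H] = 2357947691 · p^{10} = 2357947691 · 10000000000/25937424601 = 10000000000/11.
Numerically: E[X] ≈ 9.09e+08.

E[X] = 2357947691 · (10/11)^{10} = 10000000000/11 ≈ 9.09e+08.


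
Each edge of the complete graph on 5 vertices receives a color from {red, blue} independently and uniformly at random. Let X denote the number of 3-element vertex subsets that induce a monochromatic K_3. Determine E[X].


Let X = Σ_S X_S over the C(5, 3) = 10 subsets S of size 3, where X_S = 1 if the K_3 on S is monochromatic.
For a fixed S, the K_3 on S has C(3, 2) = 3 edges. P[all 3 edges red] = (1/2)^3, and likewise for blue, so P[monochromatic] = 2·(1/2)^3 = 2^{1 − 3} = 1/4.
Summing: E[X] = C(5, 3) · 2^{1 − 3} = 10 · 1/4 = 5/2.
Numerically: E[X] ≈ 2.500.

E[X] = C(5,3)·2^(1−C(3,2)) = 5/2 ≈ 2.500.


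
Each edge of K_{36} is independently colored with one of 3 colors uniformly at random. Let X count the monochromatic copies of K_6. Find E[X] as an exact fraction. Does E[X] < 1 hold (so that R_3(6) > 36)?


E[X] = C(36, 6) · 3^{1 − 15} = 1947792 · 3^{−14} = 1947792/4782969.
As a reduced fraction: E[X] = 649264/1594323 ≈ 0.4072.
Is E[X] < 1? YES.
Since E[X] < 1, there exists a 3-coloring of K_{36} with no monochromatic K_6; hence R_3(6) > 36.

E[X] = 649264/1594323 ≈ 0.4072; E[X] < 1, so R_3(6) > 36.


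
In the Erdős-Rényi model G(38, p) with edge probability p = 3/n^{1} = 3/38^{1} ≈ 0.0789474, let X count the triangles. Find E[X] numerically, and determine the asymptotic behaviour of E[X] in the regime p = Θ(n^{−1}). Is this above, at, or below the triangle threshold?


Number of potential triangles: C(38, 3) = 8436.
Each occurs with probability p³ ≈ (0.0789474)³ ≈ 4.92054235e-04.
By linearity: E[X] = C(38, 3)·p³ ≈ 8436 · 4.92054235e-04 ≈ 4.150970.
Here α = 1, so p = 3/n is exactly at the triangle threshold p ~ 1/n. Asymptotically E[X] → c³/6 = 3³/6 = 9/2 ≈ 4.500000, a bounded constant. In this regime the triangle count is asymptotically Poisson(c³/6).

E[X] ≈ 4.150970; in regime p = Θ(1/n^{1}) E[X] stays bounded (at the triangle threshold p ~ 1/n).


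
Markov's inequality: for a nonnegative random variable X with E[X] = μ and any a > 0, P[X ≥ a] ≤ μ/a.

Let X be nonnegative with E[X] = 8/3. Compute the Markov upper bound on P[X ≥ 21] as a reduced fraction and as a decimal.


μ = E[X] = 8/3, a = 21.
Markov: P[X ≥ 21] ≤ μ/a = (8/3)/21 = 8/63.
Numerically: ≈ 0.12698.
(Since a = 21 > μ = 2.66667, the bound 8/63 is < 1 and informative.)

P[X ≥ 21] ≤ 8/63 ≈ 0.12698.


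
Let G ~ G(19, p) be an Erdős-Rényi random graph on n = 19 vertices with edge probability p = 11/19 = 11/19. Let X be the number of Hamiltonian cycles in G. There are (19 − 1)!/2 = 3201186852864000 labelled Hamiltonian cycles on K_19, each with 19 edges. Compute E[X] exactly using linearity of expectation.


K_19 has (19 − 1)!/2 = 3201186852864000 labelled Hamiltonian cycles.
For each such Hamiltonian cycle H, let X_H = 1 if all 19 edges of H are present in G. Then P[X_H = 1] = p^{19} = (11/19)^{19} = 61159090448414546291/1978419655660313589123979.
By linearity of expectation: E[X] = Σ_H E[X_H] = 3201186852864000 · p^{19} = 3201186852864000 · 61159090448414546291/1978419655660313589123979 = 195781676276584883979724733927424000/1978419655660313589123979.
Numerically: E[X] ≈ 9.89586e+10.

E[X] = 3201186852864000 · (11/19)^{19} = 195781676276584883979724733927424000/1978419655660313589123979 ≈ 9.89586e+10.


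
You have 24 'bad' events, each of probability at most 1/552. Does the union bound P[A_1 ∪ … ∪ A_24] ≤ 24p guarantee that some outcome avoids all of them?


Union bound: P[∪_{i=1}^{24} A_i] ≤ Σ_i P[A_i] ≤ 24·p = 24·(1/552) = 1/23.
Numerically: 1/23 ≈ 0.0434783.
Is 1/23 < 1? YES.
Since P[∪ A_i] ≤ 1/23 < 1, the complement has P[∩ A_i^c] ≥ 1 − 1/23 = 22/23 > 0, so some outcome avoids every A_i.

24·p = 1/23 ≈ 0.0434783; existence CERTIFIED by the union bound.


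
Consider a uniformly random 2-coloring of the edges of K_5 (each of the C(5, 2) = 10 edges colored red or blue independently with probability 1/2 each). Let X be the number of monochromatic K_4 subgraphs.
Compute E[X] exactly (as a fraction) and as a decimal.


Let X = Σ_S X_S over the C(5, 4) = 5 subsets S of size 4, where X_S = 1 if the K_4 on S is monochromatic.
For a fixed S, the K_4 on S has C(4, 2) = 6 edges. P[all 6 edges red] = (1/2)^6, and likewise for blue, so P[monochromatic] = 2·(1/2)^6 = 2^{1 − 6} = 1/32.
By linearity: E[X] = C(5, 4) · 2^{1 − 6} = 5 · 1/32 = 5/32.
Numerically: E[X] ≈ 0.1562.

E[X] = C(5,4)·2^(1−C(4,2)) = 5/32 ≈ 0.1562.


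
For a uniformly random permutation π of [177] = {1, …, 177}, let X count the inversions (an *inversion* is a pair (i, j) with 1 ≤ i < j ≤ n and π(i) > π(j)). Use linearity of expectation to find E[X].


Write X = Σ X_I over the C(177, 2) = 15576 pairs i < j, with X_I the indicator of one inversion.
There are 15576 indicators.
For each fixed pair i < j, the values π(i) and π(j) are two distinct elements of {1, …, 177} in uniformly random order; by symmetry P[π(i) > π(j)] = 1/2.
By linearity: E[X] = 15576 · (1/2) = C(177, 2) · (1/2) = 15576/2 = 7788 ≈ 7788.0000.

E[X] = 7788 = 7788.0000.


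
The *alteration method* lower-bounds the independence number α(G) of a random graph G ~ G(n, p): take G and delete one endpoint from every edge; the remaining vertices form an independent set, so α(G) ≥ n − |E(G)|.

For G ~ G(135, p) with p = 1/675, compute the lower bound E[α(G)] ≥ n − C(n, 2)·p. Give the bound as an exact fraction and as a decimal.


E[|E(G)|] = C(135, 2)·p = 9045 · (1/675) = 67/5.
E[α(G)] ≥ n − E[|E(G)|] = 135 − 67/5 = 608/5.
Numerically: ≈ 121.600.
(This is only a lower bound; the true E[α(G)] may be larger.)

E[α(G)] ≥ 608/5 ≈ 121.600.


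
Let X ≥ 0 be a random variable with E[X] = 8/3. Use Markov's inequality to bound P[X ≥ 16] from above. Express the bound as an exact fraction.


μ = E[X] = 8/3, a = 16.
Markov: P[X ≥ 16] ≤ μ/a = (8/3)/16 = 1/6.
Numerically: ≈ 0.167.
(Since a = 16 > μ = 2.667, the bound 1/6 is < 1 and informative.)

P[X ≥ 16] ≤ 1/6 ≈ 0.167.


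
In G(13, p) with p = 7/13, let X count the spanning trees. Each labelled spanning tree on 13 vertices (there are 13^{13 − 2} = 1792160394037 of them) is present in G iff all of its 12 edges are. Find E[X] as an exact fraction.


K_13 has 13^{13 − 2} = 1792160394037 labelled spanning trees.
For each such spanning tree H, let X_H = 1 if all 12 edges of H are present in G. Then P[X_H = 1] = p^{12} = (7/13)^{12} = 13841287201/23298085122481.
By linearity: E[X] = Σ_H E[X_H] = 1792160394037 · p^{12} = 1792160394037 · 13841287201/23298085122481 = 13841287201/13.
Numerically: E[X] ≈ 1.06e+09.

E[X] = 1792160394037 · (7/13)^{12} = 13841287201/13 ≈ 1.06e+09.


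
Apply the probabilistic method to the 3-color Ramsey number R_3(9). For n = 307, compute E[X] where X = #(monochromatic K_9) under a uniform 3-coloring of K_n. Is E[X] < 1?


E[X] = C(307, 9) · 3^{1 − 36} = 59303278327292350 · 3^{−35} = 59303278327292350/50031545098999707.
As a reduced fraction: E[X] = 59303278327292350/50031545098999707 ≈ 1.18532.
Is E[X] < 1? NO.
Since E[X] ≥ 1, the first-moment bound is inconclusive at n = 307; it does NOT by itself certify R_3(9) > 307.

E[X] = 59303278327292350/50031545098999707 ≈ 1.18532; E[X] ≥ 1; first-moment method inconclusive here.


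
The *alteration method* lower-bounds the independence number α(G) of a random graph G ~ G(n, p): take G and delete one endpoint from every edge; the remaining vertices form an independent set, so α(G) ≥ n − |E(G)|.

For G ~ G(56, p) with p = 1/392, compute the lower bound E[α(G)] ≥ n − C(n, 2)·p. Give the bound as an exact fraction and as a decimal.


E[|E(G)|] = C(56, 2)·p = 1540 · (1/392) = 55/14.
E[α(G)] ≥ n − E[|E(G)|] = 56 − 55/14 = 729/14.
Numerically: ≈ 52.071.
(This is only a lower bound; the true E[α(G)] may be larger.)

E[α(G)] ≥ 729/14 ≈ 52.071.


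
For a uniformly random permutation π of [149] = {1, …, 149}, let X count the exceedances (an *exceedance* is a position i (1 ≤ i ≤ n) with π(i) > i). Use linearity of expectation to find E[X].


Write X = Σ_{i=1}^{149} X_i, where X_i = 1_{π(i) > i}.
For each fixed i, π(i) is uniform over {1, …, 149} (marginal of a uniform permutation), so P[π(i) > i] = (n − i)/n. Summing: Σ_{i=1}^{149} (n − i)/n = (0 + 1 + … + 148)/149 = 149(149 − 1)/(2·149) = (149 − 1)/2.
Hence E[X] = Σ_{i=1}^{149} (149 − i)/149 = 74 ≈ 74.000000.

E[X] = 74 = 74.000000.


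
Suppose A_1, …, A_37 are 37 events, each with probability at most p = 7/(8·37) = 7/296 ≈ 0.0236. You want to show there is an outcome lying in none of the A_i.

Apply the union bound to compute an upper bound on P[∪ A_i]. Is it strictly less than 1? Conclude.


Union bound: P[∪_{i=1}^{37} A_i] ≤ Σ_i P[A_i] ≤ 37·p = 37·(7/296) = 7/8.
Numerically: 7/8 ≈ 0.8750.
Is 7/8 < 1? YES.
Since P[∪ A_i] ≤ 7/8 < 1, the complement has P[∩ A_i^c] ≥ 1 − 7/8 = 1/8 > 0, so some outcome avoids every A_i.

37·p = 7/8 ≈ 0.8750; existence CERTIFIED by the union bound.


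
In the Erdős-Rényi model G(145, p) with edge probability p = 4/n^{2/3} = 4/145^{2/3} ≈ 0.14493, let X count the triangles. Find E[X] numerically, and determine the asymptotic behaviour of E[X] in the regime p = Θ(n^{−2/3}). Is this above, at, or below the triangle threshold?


Number of potential triangles: C(145, 3) = 497640.
Each occurs with probability p³ ≈ (0.14493)³ ≈ 3.0439952e-03.
By linearity: E[X] = C(145, 3)·p³ ≈ 497640 · 3.0439952e-03 ≈ 1514.81379.
Since α = 2/3 < 1, p = c/n^{2/3} ≫ 1/n is above the triangle threshold p ~ 1/n. Asymptotically E[X] ~ (c³/6)·n^{3(1−α)} = (4³/6)·n^{1} → ∞; triangles are abundant w.h.p.

E[X] ≈ 1514.81379; in regime p = Θ(1/n^{2/3}) E[X] diverges (above the triangle threshold p ~ 1/n).


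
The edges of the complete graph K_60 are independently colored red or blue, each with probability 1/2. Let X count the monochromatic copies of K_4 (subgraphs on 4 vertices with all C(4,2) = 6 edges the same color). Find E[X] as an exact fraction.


Let X = Σ_S X_S over the C(60, 4) = 487635 subsets S of size 4, where X_S = 1 if the K_4 on S is monochromatic.
For a fixed S, the K_4 on S has C(4, 2) = 6 edges. P[all 6 edges red] = (1/2)^6, and likewise for blue, so P[monochromatic] = 2·(1/2)^6 = 2^{1 − 6} = 1/32.
Summing: E[X] = C(60, 4) · 2^{1 − 6} = 487635 · 1/32 = 487635/32.
Numerically: E[X] ≈ 15238.5938.

E[X] = C(60,4)·2^(1−C(4,2)) = 487635/32 ≈ 15238.5938.


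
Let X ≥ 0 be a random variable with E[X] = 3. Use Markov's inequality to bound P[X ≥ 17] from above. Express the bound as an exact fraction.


μ = E[X] = 3, a = 17.
Markov: P[X ≥ 17] ≤ μ/a = (3)/17 = 3/17.
Numerically: ≈ 0.176.
(Since a = 17 > μ = 3.000, the bound 3/17 is < 1 and informative.)

P[X ≥ 17] ≤ 3/17 ≈ 0.176.


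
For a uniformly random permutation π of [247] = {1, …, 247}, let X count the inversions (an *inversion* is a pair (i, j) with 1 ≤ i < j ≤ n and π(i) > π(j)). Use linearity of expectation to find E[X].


Write X = Σ X_I over the C(247, 2) = 30381 pairs i < j, with X_I the indicator of one inversion.
There are 30381 indicators.
For each fixed pair i < j, the values π(i) and π(j) are two distinct elements of {1, …, 247} in uniformly random order; by symmetry P[π(i) > π(j)] = 1/2.
By linearity: E[X] = 30381 · (1/2) = C(247, 2) · (1/2) = 30381/2 = 30381/2 ≈ 15190.50000.

E[X] = 30381/2 = 15190.50000.


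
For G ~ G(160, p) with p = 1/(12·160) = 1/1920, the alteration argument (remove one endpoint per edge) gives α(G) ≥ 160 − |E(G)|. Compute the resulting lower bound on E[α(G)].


E[|E(G)|] = C(160, 2)·p = 12720 · (1/1920) = 53/8.
E[α(G)] ≥ n − E[|E(G)|] = 160 − 53/8 = 1227/8.
Numerically: ≈ 153.3750.
(This is only a lower bound; the true E[α(G)] may be larger.)

E[α(G)] ≥ 1227/8 ≈ 153.3750.


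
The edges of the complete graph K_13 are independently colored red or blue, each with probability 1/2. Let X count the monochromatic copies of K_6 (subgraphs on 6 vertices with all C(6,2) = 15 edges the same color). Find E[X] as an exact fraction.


Let X = Σ_S X_S over the C(13, 6) = 1716 subsets S of size 6, where X_S = 1 if the K_6 on S is monochromatic.
For a fixed S, the K_6 on S has C(6, 2) = 15 edges. P[all 15 edges red] = (1/2)^15, and likewise for blue, so P[monochromatic] = 2·(1/2)^15 = 2^{1 − 15} = 1/16384.
By linearity: E[X] = C(13, 6) · 2^{1 − 15} = 1716 · 1/16384 = 429/4096.
Numerically: E[X] ≈ 0.105.

E[X] = C(13,6)·2^(1−C(6,2)) = 429/4096 ≈ 0.105.


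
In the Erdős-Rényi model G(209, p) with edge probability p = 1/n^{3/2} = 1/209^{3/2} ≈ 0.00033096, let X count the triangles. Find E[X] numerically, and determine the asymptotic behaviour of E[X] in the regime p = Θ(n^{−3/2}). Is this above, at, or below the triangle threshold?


Number of potential triangles: C(209, 3) = 1499784.
Each occurs with probability p³ ≈ (0.00033096)³ ≈ 3.6252813e-11.
By linearity: E[X] = C(209, 3)·p³ ≈ 1499784 · 3.6252813e-11 ≈ 0.00005.
Since α = 3/2 > 1, p = c/n^{3/2} = o(1/n) is below the triangle threshold p ~ 1/n. Asymptotically E[X] ~ (c³/6)·n^{3(1−α)} = (1³/6)·n^{-1.5} → 0, so by Markov's inequality G has no triangles w.h.p.

E[X] ≈ 0.00005; in regime p = Θ(1/n^{3/2}) E[X] tends to 0 (below the triangle threshold p ~ 1/n).


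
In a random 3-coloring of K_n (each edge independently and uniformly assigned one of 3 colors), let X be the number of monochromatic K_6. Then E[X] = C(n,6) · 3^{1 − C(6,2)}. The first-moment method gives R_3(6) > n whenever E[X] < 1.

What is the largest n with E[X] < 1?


We need C(n, 6) · 3^{1 − 15} < 1, i.e. C(n, 6) < 3^{15 − 1} = 4782969.
Check values of n near the boundary:
  n = 40: C(40, 6) = 3838380; 3838380 < 4782969? YES
  n = 41: C(41, 6) = 4496388; 4496388 < 4782969? YES
  n = 42: C(42, 6) = 5245786; 5245786 < 4782969? NO
The largest n with C(n, 6) < 4782969 is n = 41 (where E[X] = 1498796/1594323 ≈ 0.940). Hence R_3(6) > 41, i.e. R_3(6) ≥ 42.

Largest n = 41; hence R_3(6) > 41.


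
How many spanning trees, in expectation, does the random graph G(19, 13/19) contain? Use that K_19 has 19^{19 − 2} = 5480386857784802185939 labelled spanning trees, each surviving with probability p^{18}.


K_19 has 19^{19 − 2} = 5480386857784802185939 labelled spanning trees.
For each such spanning tree H, let X_H = 1 if all 18 edges of H are present in G. Then P[X_H = 1] = p^{18} = (13/19)^{18} = 112455406951957393129/104127350297911241532841.
Summing the indicators: E[X] = Σ_H E[X_H] = 5480386857784802185939 · p^{18} = 5480386857784802185939 · 112455406951957393129/104127350297911241532841 = 112455406951957393129/19.
Numerically: E[X] ≈ 5.9187e+18.

E[X] = 5480386857784802185939 · (13/19)^{18} = 112455406951957393129/19 ≈ 5.9187e+18.


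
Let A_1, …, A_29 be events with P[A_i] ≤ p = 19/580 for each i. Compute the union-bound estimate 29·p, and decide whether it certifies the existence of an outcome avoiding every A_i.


Union bound: P[∪_{i=1}^{29} A_i] ≤ Σ_i P[A_i] ≤ 29·p = 29·(19/580) = 19/20.
Numerically: 19/20 ≈ 0.950000.
Is 19/20 < 1? YES.
Since P[∪ A_i] ≤ 19/20 < 1, the complement has P[∩ A_i^c] ≥ 1 − 19/20 = 1/20 > 0, so some outcome avoids every A_i.

29·p = 19/20 ≈ 0.950000; existence CERTIFIED by the union bound.


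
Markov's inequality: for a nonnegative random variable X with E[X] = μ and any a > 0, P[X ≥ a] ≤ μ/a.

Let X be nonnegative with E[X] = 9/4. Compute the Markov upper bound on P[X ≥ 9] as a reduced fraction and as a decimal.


μ = E[X] = 9/4, a = 9.
Markov: P[X ≥ 9] ≤ μ/a = (9/4)/9 = 1/4.
Numerically: ≈ 0.25000.
(Since a = 9 > μ = 2.25000, the bound 1/4 is < 1 and informative.)

P[X ≥ 9] ≤ 1/4 ≈ 0.25000.


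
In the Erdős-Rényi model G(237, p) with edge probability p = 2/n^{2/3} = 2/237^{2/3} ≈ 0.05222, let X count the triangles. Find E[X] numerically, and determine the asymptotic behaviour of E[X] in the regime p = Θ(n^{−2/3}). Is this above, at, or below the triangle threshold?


Number of potential triangles: C(237, 3) = 2190670.
Each occurs with probability p³ ≈ (0.05222)³ ≈ 1.424273e-04.
By linearity: E[X] = C(237, 3)·p³ ≈ 2190670 · 1.424273e-04 ≈ 312.0113.
Since α = 2/3 < 1, p = c/n^{2/3} ≫ 1/n is above the triangle threshold p ~ 1/n. Asymptotically E[X] ~ (c³/6)·n^{3(1−α)} = (2³/6)·n^{1} → ∞; triangles are abundant w.h.p.

E[X] ≈ 312.0113; in regime p = Θ(1/n^{2/3}) E[X] diverges (above the triangle threshold p ~ 1/n).


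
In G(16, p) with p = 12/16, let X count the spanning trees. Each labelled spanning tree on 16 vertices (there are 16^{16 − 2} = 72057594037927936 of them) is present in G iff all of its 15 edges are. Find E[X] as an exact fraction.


K_16 has 16^{16 − 2} = 72057594037927936 labelled spanning trees.
For each such spanning tree H, let X_H = 1 if all 15 edges of H are present in G. Then P[X_H = 1] = p^{15} = (3/4)^{15} = 14348907/1073741824.
By linearity: E[X] = Σ_H E[X_H] = 72057594037927936 · p^{15} = 72057594037927936 · 14348907/1073741824 = 962938848411648.
Numerically: E[X] ≈ 9.63e+14.

E[X] = 72057594037927936 · (3/4)^{15} = 962938848411648 ≈ 9.63e+14.


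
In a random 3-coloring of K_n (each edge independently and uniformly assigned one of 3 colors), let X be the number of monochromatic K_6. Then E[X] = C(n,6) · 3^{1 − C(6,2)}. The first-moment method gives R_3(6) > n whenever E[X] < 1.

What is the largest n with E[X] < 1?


We need C(n, 6) · 3^{1 − 15} < 1, i.e. C(n, 6) < 3^{15 − 1} = 4782969.
Check values of n near the boundary:
  n = 38: C(38, 6) = 2760681; 2760681 < 4782969? YES
  n = 39: C(39, 6) = 3262623; 3262623 < 4782969? YES
  n = 40: C(40, 6) = 3838380; 3838380 < 4782969? YES
  n = 41: C(41, 6) = 4496388; 4496388 < 4782969? YES
  n = 42: C(42, 6) = 5245786; 5245786 < 4782969? NO
The largest n with C(n, 6) < 4782969 is n = 41 (where E[X] = 1498796/1594323 ≈ 0.940). Hence R_3(6) > 41, i.e. R_3(6) ≥ 42.

Largest n = 41; hence R_3(6) > 41.


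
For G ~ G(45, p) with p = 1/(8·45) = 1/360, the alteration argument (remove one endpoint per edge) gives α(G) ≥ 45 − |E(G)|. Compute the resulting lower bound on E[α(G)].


E[|E(G)|] = C(45, 2)·p = 990 · (1/360) = 11/4.
E[α(G)] ≥ n − E[|E(G)|] = 45 − 11/4 = 169/4.
Numerically: ≈ 42.2500.
(This is only a lower bound; the true E[α(G)] may be larger.)

E[α(G)] ≥ 169/4 ≈ 42.2500.


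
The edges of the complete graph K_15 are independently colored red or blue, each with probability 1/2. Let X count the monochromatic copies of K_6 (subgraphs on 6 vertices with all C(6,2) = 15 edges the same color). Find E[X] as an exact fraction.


Let X = Σ_S X_S over the C(15, 6) = 5005 subsets S of size 6, where X_S = 1 if the K_6 on S is monochromatic.
For a fixed S, the K_6 on S has C(6, 2) = 15 edges. P[all 15 edges red] = (1/2)^15, and likewise for blue, so P[monochromatic] = 2·(1/2)^15 = 2^{1 − 15} = 1/16384.
By linearity of expectation: E[X] = C(15, 6) · 2^{1 − 15} = 5005 · 1/16384 = 5005/16384.
Numerically: E[X] ≈ 0.305.

E[X] = C(15,6)·2^(1−C(6,2)) = 5005/16384 ≈ 0.305.


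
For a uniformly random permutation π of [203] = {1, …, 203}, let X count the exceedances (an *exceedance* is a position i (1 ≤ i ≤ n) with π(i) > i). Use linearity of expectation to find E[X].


Write X = Σ_{i=1}^{203} X_i, where X_i = 1_{π(i) > i}.
For each fixed i, π(i) is uniform over {1, …, 203} (marginal of a uniform permutation), so P[π(i) > i] = (n − i)/n. Summing: Σ_{i=1}^{203} (n − i)/n = (0 + 1 + … + 202)/203 = 203(203 − 1)/(2·203) = (203 − 1)/2.
Hence E[X] = Σ_{i=1}^{203} (203 − i)/203 = 101 ≈ 101.000.

E[X] = 101 = 101.000.


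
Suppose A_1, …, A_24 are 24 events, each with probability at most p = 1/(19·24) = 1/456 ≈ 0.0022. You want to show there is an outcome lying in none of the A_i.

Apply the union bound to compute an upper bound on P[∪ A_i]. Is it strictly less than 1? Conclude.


Union bound: P[∪_{i=1}^{24} A_i] ≤ Σ_i P[A_i] ≤ 24·p = 24·(1/456) = 1/19.
Numerically: 1/19 ≈ 0.0526.
Is 1/19 < 1? YES.
Since P[∪ A_i] ≤ 1/19 < 1, the complement has P[∩ A_i^c] ≥ 1 − 1/19 = 18/19 > 0, so some outcome avoids every A_i.

24·p = 1/19 ≈ 0.0526; existence CERTIFIED by the union bound.


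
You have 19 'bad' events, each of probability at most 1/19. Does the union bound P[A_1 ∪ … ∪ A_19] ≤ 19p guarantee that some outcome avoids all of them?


Union bound: P[∪_{i=1}^{19} A_i] ≤ Σ_i P[A_i] ≤ 19·p = 19·(1/19) = 1.
Numerically: 1 ≈ 1.00000.
Is 1 < 1? NO.
Since the bound 1 is ≥ 1, the union bound is uninformative here; it does NOT by itself certify existence.

19·p = 1 ≈ 1.00000; existence NOT certified by the union bound.


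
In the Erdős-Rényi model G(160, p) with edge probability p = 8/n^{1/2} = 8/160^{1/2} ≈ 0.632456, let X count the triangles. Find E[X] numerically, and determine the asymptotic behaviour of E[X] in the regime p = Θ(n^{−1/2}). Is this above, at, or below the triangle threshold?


Number of potential triangles: C(160, 3) = 669920.
Each occurs with probability p³ ≈ (0.632456)³ ≈ 2.52982213e-01.
By linearity: E[X] = C(160, 3)·p³ ≈ 669920 · 2.52982213e-01 ≈ 169477.844008.
Since α = 1/2 < 1, p = c/n^{1/2} ≫ 1/n is above the triangle threshold p ~ 1/n. Asymptotically E[X] ~ (c³/6)·n^{3(1−α)} = (8³/6)·n^{1.5} → ∞; triangles are abundant w.h.p.

E[X] ≈ 169477.844008; in regime p = Θ(1/n^{1/2}) E[X] diverges (above the triangle threshold p ~ 1/n).


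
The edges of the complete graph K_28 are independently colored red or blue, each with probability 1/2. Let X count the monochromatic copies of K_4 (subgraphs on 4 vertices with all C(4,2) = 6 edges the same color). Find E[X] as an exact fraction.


Let X = Σ_S X_S over the C(28, 4) = 20475 subsets S of size 4, where X_S = 1 if the K_4 on S is monochromatic.
For a fixed S, the K_4 on S has C(4, 2) = 6 edges. P[all 6 edges red] = (1/2)^6, and likewise for blue, so P[monochromatic] = 2·(1/2)^6 = 2^{1 − 6} = 1/32.
By linearity: E[X] = C(28, 4) · 2^{1 − 6} = 20475 · 1/32 = 20475/32.
Numerically: E[X] ≈ 639.84375.

E[X] = C(28,4)·2^(1−C(4,2)) = 20475/32 ≈ 639.84375.


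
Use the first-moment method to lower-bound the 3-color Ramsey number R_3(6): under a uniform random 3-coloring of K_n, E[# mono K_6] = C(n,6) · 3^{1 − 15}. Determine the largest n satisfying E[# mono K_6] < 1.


We need C(n, 6) · 3^{1 − 15} < 1, i.e. C(n, 6) < 3^{15 − 1} = 4782969.
Check values of n near the boundary:
  n = 40: C(40, 6) = 3838380; 3838380 < 4782969? YES
  n = 41: C(41, 6) = 4496388; 4496388 < 4782969? YES
  n = 42: C(42, 6) = 5245786; 5245786 < 4782969? NO
  n = 43: C(43, 6) = 6096454; 6096454 < 4782969? NO
  n = 44: C(44, 6) = 7059052; 7059052 < 4782969? NO
The largest n with C(n, 6) < 4782969 is n = 41 (where E[X] = 1498796/1594323 ≈ 0.94008). Hence R_3(6) > 41, i.e. R_3(6) ≥ 42.

Largest n = 41; hence R_3(6) > 41.


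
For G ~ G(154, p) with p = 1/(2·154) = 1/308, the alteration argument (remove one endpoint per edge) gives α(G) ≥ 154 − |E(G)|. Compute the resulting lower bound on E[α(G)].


E[|E(G)|] = C(154, 2)·p = 11781 · (1/308) = 153/4.
E[α(G)] ≥ n − E[|E(G)|] = 154 − 153/4 = 463/4.
Numerically: ≈ 115.750000.
(This is only a lower bound; the true E[α(G)] may be larger.)

E[α(G)] ≥ 463/4 ≈ 115.750000.


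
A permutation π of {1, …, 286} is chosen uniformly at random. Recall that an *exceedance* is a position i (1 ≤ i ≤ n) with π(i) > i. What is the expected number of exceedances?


Write X = Σ_{i=1}^{286} X_i, where X_i = 1_{π(i) > i}.
For each fixed i, π(i) is uniform over {1, …, 286} (marginal of a uniform permutation), so P[π(i) > i] = (n − i)/n. Summing: Σ_{i=1}^{286} (n − i)/n = (0 + 1 + … + 285)/286 = 286(286 − 1)/(2·286) = (286 − 1)/2.
Hence E[X] = Σ_{i=1}^{286} (286 − i)/286 = 285/2 ≈ 142.500000.

E[X] = 285/2 = 142.500000.


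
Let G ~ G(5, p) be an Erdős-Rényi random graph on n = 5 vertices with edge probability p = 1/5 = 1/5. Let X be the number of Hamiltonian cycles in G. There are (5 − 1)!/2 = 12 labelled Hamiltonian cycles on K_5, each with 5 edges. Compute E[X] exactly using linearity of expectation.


K_5 has (5 − 1)!/2 = 12 labelled Hamiltonian cycles.
For each such Hamiltonian cycle H, let X_H = 1 if all 5 edges of H are present in G. Then P[X_H = 1] = p^{5} = (1/5)^{5} = 1/3125.
By linearity: E[X] = Σ_H E[X_H] = 12 · p^{5} = 12 · 1/3125 = 12/3125.
Numerically: E[X] ≈ 0.00384.

E[X] = 12 · (1/5)^{5} = 12/3125 ≈ 0.00384.
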